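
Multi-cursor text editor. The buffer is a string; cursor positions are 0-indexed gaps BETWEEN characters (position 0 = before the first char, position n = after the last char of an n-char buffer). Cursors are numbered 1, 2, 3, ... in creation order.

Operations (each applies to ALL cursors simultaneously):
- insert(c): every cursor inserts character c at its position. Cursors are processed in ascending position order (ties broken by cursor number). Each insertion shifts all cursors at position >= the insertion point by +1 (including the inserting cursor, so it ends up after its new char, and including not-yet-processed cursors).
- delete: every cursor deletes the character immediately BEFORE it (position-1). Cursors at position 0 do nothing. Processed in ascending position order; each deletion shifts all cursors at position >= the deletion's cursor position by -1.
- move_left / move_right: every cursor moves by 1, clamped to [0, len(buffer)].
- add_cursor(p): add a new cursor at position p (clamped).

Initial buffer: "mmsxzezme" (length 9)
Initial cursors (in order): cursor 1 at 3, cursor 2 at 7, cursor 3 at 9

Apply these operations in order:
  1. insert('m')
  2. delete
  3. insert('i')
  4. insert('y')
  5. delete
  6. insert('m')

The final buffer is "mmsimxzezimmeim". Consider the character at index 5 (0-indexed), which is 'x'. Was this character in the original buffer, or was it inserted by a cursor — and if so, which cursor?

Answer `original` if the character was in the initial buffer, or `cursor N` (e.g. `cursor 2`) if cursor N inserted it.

After op 1 (insert('m')): buffer="mmsmxzezmmem" (len 12), cursors c1@4 c2@9 c3@12, authorship ...1....2..3
After op 2 (delete): buffer="mmsxzezme" (len 9), cursors c1@3 c2@7 c3@9, authorship .........
After op 3 (insert('i')): buffer="mmsixzezimei" (len 12), cursors c1@4 c2@9 c3@12, authorship ...1....2..3
After op 4 (insert('y')): buffer="mmsiyxzeziymeiy" (len 15), cursors c1@5 c2@11 c3@15, authorship ...11....22..33
After op 5 (delete): buffer="mmsixzezimei" (len 12), cursors c1@4 c2@9 c3@12, authorship ...1....2..3
After op 6 (insert('m')): buffer="mmsimxzezimmeim" (len 15), cursors c1@5 c2@11 c3@15, authorship ...11....22..33
Authorship (.=original, N=cursor N): . . . 1 1 . . . . 2 2 . . 3 3
Index 5: author = original

Answer: original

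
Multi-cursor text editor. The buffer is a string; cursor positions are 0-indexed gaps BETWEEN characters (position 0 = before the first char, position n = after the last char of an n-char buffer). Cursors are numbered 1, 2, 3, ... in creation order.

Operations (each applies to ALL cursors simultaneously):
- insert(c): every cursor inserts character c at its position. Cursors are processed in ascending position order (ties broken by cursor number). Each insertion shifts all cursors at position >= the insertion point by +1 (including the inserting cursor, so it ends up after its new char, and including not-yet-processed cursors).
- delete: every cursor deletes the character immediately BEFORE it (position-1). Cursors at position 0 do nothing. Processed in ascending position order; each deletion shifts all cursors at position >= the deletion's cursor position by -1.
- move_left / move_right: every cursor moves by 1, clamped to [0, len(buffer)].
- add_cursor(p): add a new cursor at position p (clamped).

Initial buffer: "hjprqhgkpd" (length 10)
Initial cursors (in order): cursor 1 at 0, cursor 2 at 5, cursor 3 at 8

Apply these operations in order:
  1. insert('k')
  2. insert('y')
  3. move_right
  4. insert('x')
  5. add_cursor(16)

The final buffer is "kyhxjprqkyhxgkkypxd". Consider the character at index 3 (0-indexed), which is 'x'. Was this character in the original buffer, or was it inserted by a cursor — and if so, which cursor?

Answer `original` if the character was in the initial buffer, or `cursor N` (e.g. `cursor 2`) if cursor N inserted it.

Answer: cursor 1

Derivation:
After op 1 (insert('k')): buffer="khjprqkhgkkpd" (len 13), cursors c1@1 c2@7 c3@11, authorship 1.....2...3..
After op 2 (insert('y')): buffer="kyhjprqkyhgkkypd" (len 16), cursors c1@2 c2@9 c3@14, authorship 11.....22...33..
After op 3 (move_right): buffer="kyhjprqkyhgkkypd" (len 16), cursors c1@3 c2@10 c3@15, authorship 11.....22...33..
After op 4 (insert('x')): buffer="kyhxjprqkyhxgkkypxd" (len 19), cursors c1@4 c2@12 c3@18, authorship 11.1....22.2..33.3.
After op 5 (add_cursor(16)): buffer="kyhxjprqkyhxgkkypxd" (len 19), cursors c1@4 c2@12 c4@16 c3@18, authorship 11.1....22.2..33.3.
Authorship (.=original, N=cursor N): 1 1 . 1 . . . . 2 2 . 2 . . 3 3 . 3 .
Index 3: author = 1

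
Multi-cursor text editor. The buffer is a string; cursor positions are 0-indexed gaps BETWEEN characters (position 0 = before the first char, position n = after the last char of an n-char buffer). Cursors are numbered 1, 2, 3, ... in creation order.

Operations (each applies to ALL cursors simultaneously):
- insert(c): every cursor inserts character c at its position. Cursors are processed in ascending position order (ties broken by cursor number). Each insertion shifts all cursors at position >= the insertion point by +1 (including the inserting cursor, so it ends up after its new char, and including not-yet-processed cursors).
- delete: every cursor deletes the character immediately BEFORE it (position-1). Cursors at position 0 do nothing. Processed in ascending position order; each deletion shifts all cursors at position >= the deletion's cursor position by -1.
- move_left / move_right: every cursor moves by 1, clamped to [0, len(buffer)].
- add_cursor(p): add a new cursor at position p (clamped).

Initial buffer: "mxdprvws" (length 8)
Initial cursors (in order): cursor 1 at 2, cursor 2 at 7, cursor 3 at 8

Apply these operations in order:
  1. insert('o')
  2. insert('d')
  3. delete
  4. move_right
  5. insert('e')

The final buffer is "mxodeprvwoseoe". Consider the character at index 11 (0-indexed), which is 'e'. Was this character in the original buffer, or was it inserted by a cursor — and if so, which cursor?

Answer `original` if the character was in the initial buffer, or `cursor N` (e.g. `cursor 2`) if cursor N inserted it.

After op 1 (insert('o')): buffer="mxodprvwoso" (len 11), cursors c1@3 c2@9 c3@11, authorship ..1.....2.3
After op 2 (insert('d')): buffer="mxoddprvwodsod" (len 14), cursors c1@4 c2@11 c3@14, authorship ..11.....22.33
After op 3 (delete): buffer="mxodprvwoso" (len 11), cursors c1@3 c2@9 c3@11, authorship ..1.....2.3
After op 4 (move_right): buffer="mxodprvwoso" (len 11), cursors c1@4 c2@10 c3@11, authorship ..1.....2.3
After op 5 (insert('e')): buffer="mxodeprvwoseoe" (len 14), cursors c1@5 c2@12 c3@14, authorship ..1.1....2.233
Authorship (.=original, N=cursor N): . . 1 . 1 . . . . 2 . 2 3 3
Index 11: author = 2

Answer: cursor 2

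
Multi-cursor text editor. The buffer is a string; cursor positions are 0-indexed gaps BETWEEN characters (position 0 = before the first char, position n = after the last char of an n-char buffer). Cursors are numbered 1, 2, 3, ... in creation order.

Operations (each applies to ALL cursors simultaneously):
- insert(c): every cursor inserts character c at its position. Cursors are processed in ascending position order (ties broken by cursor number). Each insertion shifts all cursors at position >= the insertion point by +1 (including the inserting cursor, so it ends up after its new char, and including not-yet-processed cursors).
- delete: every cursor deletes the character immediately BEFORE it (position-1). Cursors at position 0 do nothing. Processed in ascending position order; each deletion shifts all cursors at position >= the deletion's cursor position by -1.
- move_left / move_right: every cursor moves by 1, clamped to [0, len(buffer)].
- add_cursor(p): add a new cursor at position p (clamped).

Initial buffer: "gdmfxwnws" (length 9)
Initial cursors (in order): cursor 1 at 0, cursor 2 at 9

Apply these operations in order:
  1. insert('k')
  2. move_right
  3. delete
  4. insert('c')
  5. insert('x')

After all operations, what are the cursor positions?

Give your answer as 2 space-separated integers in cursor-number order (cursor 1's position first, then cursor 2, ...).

Answer: 3 13

Derivation:
After op 1 (insert('k')): buffer="kgdmfxwnwsk" (len 11), cursors c1@1 c2@11, authorship 1.........2
After op 2 (move_right): buffer="kgdmfxwnwsk" (len 11), cursors c1@2 c2@11, authorship 1.........2
After op 3 (delete): buffer="kdmfxwnws" (len 9), cursors c1@1 c2@9, authorship 1........
After op 4 (insert('c')): buffer="kcdmfxwnwsc" (len 11), cursors c1@2 c2@11, authorship 11........2
After op 5 (insert('x')): buffer="kcxdmfxwnwscx" (len 13), cursors c1@3 c2@13, authorship 111........22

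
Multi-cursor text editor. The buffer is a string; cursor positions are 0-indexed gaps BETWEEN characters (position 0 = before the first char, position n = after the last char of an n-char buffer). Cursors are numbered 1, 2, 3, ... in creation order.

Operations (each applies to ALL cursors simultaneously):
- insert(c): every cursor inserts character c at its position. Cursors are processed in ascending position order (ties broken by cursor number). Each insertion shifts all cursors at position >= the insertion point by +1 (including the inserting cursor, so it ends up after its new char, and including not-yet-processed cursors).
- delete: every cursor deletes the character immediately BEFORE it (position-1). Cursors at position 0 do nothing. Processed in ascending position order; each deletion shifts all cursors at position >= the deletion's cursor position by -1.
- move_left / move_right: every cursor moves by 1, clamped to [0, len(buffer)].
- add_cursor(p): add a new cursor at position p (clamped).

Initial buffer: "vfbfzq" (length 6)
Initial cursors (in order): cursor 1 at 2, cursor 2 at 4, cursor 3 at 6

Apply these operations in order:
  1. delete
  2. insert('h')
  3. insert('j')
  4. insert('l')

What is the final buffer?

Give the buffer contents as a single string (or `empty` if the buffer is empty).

After op 1 (delete): buffer="vbz" (len 3), cursors c1@1 c2@2 c3@3, authorship ...
After op 2 (insert('h')): buffer="vhbhzh" (len 6), cursors c1@2 c2@4 c3@6, authorship .1.2.3
After op 3 (insert('j')): buffer="vhjbhjzhj" (len 9), cursors c1@3 c2@6 c3@9, authorship .11.22.33
After op 4 (insert('l')): buffer="vhjlbhjlzhjl" (len 12), cursors c1@4 c2@8 c3@12, authorship .111.222.333

Answer: vhjlbhjlzhjl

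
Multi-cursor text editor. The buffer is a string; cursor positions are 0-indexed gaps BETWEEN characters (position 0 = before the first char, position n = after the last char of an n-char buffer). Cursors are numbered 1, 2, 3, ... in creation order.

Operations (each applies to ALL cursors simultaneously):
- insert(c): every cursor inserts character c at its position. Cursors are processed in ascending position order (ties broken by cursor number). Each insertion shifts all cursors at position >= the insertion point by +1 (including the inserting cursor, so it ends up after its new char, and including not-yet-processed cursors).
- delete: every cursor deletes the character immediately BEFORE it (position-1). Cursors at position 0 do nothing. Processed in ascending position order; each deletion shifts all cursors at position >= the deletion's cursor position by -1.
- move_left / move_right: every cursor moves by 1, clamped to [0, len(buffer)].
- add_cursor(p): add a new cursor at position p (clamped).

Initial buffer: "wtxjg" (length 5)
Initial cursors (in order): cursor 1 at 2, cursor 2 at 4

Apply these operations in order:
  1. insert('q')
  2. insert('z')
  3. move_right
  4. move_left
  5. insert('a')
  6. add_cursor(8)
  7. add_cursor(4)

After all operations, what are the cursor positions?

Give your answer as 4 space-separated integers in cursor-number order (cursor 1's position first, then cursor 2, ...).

Answer: 5 10 8 4

Derivation:
After op 1 (insert('q')): buffer="wtqxjqg" (len 7), cursors c1@3 c2@6, authorship ..1..2.
After op 2 (insert('z')): buffer="wtqzxjqzg" (len 9), cursors c1@4 c2@8, authorship ..11..22.
After op 3 (move_right): buffer="wtqzxjqzg" (len 9), cursors c1@5 c2@9, authorship ..11..22.
After op 4 (move_left): buffer="wtqzxjqzg" (len 9), cursors c1@4 c2@8, authorship ..11..22.
After op 5 (insert('a')): buffer="wtqzaxjqzag" (len 11), cursors c1@5 c2@10, authorship ..111..222.
After op 6 (add_cursor(8)): buffer="wtqzaxjqzag" (len 11), cursors c1@5 c3@8 c2@10, authorship ..111..222.
After op 7 (add_cursor(4)): buffer="wtqzaxjqzag" (len 11), cursors c4@4 c1@5 c3@8 c2@10, authorship ..111..222.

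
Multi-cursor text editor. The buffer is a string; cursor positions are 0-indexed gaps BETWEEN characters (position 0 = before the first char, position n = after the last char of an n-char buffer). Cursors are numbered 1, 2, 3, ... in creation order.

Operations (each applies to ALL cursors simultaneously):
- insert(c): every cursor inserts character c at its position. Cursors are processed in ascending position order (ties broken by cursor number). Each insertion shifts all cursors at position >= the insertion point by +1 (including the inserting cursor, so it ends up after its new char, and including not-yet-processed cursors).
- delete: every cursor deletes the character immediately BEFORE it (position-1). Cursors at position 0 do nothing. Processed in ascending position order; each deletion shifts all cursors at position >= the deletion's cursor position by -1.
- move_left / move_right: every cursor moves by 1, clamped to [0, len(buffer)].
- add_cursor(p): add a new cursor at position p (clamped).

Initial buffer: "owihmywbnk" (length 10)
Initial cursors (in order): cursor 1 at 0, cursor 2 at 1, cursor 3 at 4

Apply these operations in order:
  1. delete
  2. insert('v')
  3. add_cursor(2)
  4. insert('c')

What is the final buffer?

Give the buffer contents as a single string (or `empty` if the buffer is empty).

Answer: vvcccwivcmywbnk

Derivation:
After op 1 (delete): buffer="wimywbnk" (len 8), cursors c1@0 c2@0 c3@2, authorship ........
After op 2 (insert('v')): buffer="vvwivmywbnk" (len 11), cursors c1@2 c2@2 c3@5, authorship 12..3......
After op 3 (add_cursor(2)): buffer="vvwivmywbnk" (len 11), cursors c1@2 c2@2 c4@2 c3@5, authorship 12..3......
After op 4 (insert('c')): buffer="vvcccwivcmywbnk" (len 15), cursors c1@5 c2@5 c4@5 c3@9, authorship 12124..33......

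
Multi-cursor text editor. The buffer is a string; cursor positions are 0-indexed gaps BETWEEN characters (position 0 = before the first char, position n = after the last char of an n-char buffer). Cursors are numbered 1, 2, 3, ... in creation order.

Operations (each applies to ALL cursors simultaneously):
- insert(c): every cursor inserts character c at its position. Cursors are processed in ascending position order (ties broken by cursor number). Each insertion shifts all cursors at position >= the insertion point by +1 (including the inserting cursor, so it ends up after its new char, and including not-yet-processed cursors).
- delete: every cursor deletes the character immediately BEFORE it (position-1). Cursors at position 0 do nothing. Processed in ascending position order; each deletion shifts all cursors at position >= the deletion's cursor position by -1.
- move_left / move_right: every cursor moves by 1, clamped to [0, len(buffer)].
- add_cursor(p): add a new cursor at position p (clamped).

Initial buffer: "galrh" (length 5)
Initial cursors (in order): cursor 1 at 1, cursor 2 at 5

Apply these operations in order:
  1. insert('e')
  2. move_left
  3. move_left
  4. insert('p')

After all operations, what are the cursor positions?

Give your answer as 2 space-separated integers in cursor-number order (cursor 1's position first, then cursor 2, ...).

Answer: 1 7

Derivation:
After op 1 (insert('e')): buffer="gealrhe" (len 7), cursors c1@2 c2@7, authorship .1....2
After op 2 (move_left): buffer="gealrhe" (len 7), cursors c1@1 c2@6, authorship .1....2
After op 3 (move_left): buffer="gealrhe" (len 7), cursors c1@0 c2@5, authorship .1....2
After op 4 (insert('p')): buffer="pgealrphe" (len 9), cursors c1@1 c2@7, authorship 1.1...2.2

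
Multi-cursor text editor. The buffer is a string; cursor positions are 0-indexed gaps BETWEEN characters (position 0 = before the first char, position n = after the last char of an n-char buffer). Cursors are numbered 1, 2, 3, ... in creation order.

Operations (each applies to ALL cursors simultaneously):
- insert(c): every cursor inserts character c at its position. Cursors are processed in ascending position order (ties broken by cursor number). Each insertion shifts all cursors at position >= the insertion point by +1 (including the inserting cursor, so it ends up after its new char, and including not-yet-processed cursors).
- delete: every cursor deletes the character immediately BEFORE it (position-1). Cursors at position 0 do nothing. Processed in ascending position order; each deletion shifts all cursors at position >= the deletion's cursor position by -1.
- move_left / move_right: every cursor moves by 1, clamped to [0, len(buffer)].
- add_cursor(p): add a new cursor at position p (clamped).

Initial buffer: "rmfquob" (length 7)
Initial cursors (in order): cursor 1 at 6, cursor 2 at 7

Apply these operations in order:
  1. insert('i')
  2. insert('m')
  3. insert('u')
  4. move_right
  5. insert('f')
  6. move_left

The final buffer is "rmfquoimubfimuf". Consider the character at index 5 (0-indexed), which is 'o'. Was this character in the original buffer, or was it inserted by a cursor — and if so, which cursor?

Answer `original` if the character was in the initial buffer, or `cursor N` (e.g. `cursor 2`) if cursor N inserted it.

After op 1 (insert('i')): buffer="rmfquoibi" (len 9), cursors c1@7 c2@9, authorship ......1.2
After op 2 (insert('m')): buffer="rmfquoimbim" (len 11), cursors c1@8 c2@11, authorship ......11.22
After op 3 (insert('u')): buffer="rmfquoimubimu" (len 13), cursors c1@9 c2@13, authorship ......111.222
After op 4 (move_right): buffer="rmfquoimubimu" (len 13), cursors c1@10 c2@13, authorship ......111.222
After op 5 (insert('f')): buffer="rmfquoimubfimuf" (len 15), cursors c1@11 c2@15, authorship ......111.12222
After op 6 (move_left): buffer="rmfquoimubfimuf" (len 15), cursors c1@10 c2@14, authorship ......111.12222
Authorship (.=original, N=cursor N): . . . . . . 1 1 1 . 1 2 2 2 2
Index 5: author = original

Answer: original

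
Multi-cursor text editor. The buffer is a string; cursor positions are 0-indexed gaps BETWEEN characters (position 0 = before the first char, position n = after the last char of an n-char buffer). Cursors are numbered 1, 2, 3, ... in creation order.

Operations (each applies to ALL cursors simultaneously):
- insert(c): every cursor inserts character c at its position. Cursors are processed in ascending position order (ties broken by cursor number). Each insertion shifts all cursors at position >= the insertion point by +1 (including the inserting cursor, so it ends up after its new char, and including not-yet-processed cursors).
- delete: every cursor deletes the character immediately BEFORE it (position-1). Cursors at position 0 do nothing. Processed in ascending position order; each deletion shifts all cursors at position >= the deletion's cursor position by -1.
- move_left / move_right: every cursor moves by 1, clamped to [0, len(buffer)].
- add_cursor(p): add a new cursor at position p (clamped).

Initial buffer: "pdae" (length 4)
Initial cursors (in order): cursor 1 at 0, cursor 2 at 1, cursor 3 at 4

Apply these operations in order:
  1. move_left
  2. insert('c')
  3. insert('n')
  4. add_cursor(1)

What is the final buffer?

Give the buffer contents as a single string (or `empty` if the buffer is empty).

After op 1 (move_left): buffer="pdae" (len 4), cursors c1@0 c2@0 c3@3, authorship ....
After op 2 (insert('c')): buffer="ccpdace" (len 7), cursors c1@2 c2@2 c3@6, authorship 12...3.
After op 3 (insert('n')): buffer="ccnnpdacne" (len 10), cursors c1@4 c2@4 c3@9, authorship 1212...33.
After op 4 (add_cursor(1)): buffer="ccnnpdacne" (len 10), cursors c4@1 c1@4 c2@4 c3@9, authorship 1212...33.

Answer: ccnnpdacne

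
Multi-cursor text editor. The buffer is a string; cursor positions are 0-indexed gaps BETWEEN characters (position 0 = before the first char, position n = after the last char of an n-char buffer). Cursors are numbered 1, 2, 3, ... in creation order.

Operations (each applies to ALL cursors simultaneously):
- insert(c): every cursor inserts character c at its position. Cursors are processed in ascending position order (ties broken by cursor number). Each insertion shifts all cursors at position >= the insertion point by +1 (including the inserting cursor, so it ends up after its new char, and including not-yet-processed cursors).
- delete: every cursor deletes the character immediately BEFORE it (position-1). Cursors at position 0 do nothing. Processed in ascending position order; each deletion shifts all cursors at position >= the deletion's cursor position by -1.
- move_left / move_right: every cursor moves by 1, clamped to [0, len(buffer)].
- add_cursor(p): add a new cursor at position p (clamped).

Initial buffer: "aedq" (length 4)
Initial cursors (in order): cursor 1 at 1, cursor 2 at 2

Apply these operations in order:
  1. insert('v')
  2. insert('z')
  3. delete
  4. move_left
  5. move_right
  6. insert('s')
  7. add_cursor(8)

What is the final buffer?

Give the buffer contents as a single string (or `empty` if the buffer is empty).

After op 1 (insert('v')): buffer="avevdq" (len 6), cursors c1@2 c2@4, authorship .1.2..
After op 2 (insert('z')): buffer="avzevzdq" (len 8), cursors c1@3 c2@6, authorship .11.22..
After op 3 (delete): buffer="avevdq" (len 6), cursors c1@2 c2@4, authorship .1.2..
After op 4 (move_left): buffer="avevdq" (len 6), cursors c1@1 c2@3, authorship .1.2..
After op 5 (move_right): buffer="avevdq" (len 6), cursors c1@2 c2@4, authorship .1.2..
After op 6 (insert('s')): buffer="avsevsdq" (len 8), cursors c1@3 c2@6, authorship .11.22..
After op 7 (add_cursor(8)): buffer="avsevsdq" (len 8), cursors c1@3 c2@6 c3@8, authorship .11.22..

Answer: avsevsdq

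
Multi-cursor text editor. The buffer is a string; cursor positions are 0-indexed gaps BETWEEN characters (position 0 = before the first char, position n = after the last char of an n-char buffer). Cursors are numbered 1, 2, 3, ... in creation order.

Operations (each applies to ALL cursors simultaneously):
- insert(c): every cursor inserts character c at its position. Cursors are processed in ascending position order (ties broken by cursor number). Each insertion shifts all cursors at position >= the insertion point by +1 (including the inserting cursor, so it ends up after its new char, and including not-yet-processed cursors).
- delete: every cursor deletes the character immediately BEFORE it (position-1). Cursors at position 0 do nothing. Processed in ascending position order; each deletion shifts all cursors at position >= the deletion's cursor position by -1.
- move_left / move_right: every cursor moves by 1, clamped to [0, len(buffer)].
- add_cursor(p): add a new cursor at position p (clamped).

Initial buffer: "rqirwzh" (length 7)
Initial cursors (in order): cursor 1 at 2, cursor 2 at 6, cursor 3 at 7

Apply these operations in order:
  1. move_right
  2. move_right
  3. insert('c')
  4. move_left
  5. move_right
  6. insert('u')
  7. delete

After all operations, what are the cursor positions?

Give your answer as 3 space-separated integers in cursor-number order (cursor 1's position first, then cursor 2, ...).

Answer: 5 10 10

Derivation:
After op 1 (move_right): buffer="rqirwzh" (len 7), cursors c1@3 c2@7 c3@7, authorship .......
After op 2 (move_right): buffer="rqirwzh" (len 7), cursors c1@4 c2@7 c3@7, authorship .......
After op 3 (insert('c')): buffer="rqircwzhcc" (len 10), cursors c1@5 c2@10 c3@10, authorship ....1...23
After op 4 (move_left): buffer="rqircwzhcc" (len 10), cursors c1@4 c2@9 c3@9, authorship ....1...23
After op 5 (move_right): buffer="rqircwzhcc" (len 10), cursors c1@5 c2@10 c3@10, authorship ....1...23
After op 6 (insert('u')): buffer="rqircuwzhccuu" (len 13), cursors c1@6 c2@13 c3@13, authorship ....11...2323
After op 7 (delete): buffer="rqircwzhcc" (len 10), cursors c1@5 c2@10 c3@10, authorship ....1...23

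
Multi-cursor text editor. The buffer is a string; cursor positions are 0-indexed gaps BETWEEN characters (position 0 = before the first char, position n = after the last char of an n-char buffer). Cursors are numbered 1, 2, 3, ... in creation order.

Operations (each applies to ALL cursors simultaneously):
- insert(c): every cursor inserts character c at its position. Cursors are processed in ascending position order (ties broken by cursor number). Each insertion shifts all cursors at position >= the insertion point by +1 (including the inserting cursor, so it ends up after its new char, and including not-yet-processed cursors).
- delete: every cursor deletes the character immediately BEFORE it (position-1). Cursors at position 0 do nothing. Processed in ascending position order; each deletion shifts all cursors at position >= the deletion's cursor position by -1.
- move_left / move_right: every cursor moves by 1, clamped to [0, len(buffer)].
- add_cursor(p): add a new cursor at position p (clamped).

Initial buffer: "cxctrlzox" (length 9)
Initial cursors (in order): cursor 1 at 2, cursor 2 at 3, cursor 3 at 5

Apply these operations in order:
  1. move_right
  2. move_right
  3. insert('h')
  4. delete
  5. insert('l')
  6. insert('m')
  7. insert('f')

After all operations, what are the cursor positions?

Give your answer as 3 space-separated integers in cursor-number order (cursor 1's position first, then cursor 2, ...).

Answer: 7 11 16

Derivation:
After op 1 (move_right): buffer="cxctrlzox" (len 9), cursors c1@3 c2@4 c3@6, authorship .........
After op 2 (move_right): buffer="cxctrlzox" (len 9), cursors c1@4 c2@5 c3@7, authorship .........
After op 3 (insert('h')): buffer="cxcthrhlzhox" (len 12), cursors c1@5 c2@7 c3@10, authorship ....1.2..3..
After op 4 (delete): buffer="cxctrlzox" (len 9), cursors c1@4 c2@5 c3@7, authorship .........
After op 5 (insert('l')): buffer="cxctlrllzlox" (len 12), cursors c1@5 c2@7 c3@10, authorship ....1.2..3..
After op 6 (insert('m')): buffer="cxctlmrlmlzlmox" (len 15), cursors c1@6 c2@9 c3@13, authorship ....11.22..33..
After op 7 (insert('f')): buffer="cxctlmfrlmflzlmfox" (len 18), cursors c1@7 c2@11 c3@16, authorship ....111.222..333..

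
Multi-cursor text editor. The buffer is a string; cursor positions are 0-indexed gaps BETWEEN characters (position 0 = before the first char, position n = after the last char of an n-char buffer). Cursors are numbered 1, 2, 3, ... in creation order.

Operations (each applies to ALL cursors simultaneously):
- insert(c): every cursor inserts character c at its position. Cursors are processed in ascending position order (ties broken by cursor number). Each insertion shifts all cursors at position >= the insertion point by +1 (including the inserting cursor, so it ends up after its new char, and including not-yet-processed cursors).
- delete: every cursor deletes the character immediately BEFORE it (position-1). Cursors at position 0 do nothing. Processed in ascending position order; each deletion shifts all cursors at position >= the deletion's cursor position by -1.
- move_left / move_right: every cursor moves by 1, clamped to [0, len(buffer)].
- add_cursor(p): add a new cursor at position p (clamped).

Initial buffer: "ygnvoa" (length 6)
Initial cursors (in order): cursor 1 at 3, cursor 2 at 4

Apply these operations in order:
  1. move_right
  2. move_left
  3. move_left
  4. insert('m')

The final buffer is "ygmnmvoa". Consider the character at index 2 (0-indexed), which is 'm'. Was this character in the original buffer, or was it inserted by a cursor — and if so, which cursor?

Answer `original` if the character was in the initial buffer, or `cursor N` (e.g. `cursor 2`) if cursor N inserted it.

After op 1 (move_right): buffer="ygnvoa" (len 6), cursors c1@4 c2@5, authorship ......
After op 2 (move_left): buffer="ygnvoa" (len 6), cursors c1@3 c2@4, authorship ......
After op 3 (move_left): buffer="ygnvoa" (len 6), cursors c1@2 c2@3, authorship ......
After op 4 (insert('m')): buffer="ygmnmvoa" (len 8), cursors c1@3 c2@5, authorship ..1.2...
Authorship (.=original, N=cursor N): . . 1 . 2 . . .
Index 2: author = 1

Answer: cursor 1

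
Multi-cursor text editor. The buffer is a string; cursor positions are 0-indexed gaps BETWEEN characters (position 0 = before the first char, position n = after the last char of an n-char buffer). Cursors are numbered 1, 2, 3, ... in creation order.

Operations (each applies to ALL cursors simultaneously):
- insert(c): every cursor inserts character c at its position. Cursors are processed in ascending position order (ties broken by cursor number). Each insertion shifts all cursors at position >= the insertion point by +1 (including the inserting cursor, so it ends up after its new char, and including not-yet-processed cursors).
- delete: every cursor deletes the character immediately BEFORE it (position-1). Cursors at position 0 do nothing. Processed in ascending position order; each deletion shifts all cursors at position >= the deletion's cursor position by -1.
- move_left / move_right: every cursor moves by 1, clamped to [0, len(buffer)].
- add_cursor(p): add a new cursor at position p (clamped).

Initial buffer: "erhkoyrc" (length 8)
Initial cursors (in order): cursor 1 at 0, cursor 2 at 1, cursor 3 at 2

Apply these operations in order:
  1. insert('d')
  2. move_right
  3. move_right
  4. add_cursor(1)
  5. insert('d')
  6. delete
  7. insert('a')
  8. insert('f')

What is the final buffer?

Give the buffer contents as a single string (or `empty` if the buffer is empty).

After op 1 (insert('d')): buffer="dedrdhkoyrc" (len 11), cursors c1@1 c2@3 c3@5, authorship 1.2.3......
After op 2 (move_right): buffer="dedrdhkoyrc" (len 11), cursors c1@2 c2@4 c3@6, authorship 1.2.3......
After op 3 (move_right): buffer="dedrdhkoyrc" (len 11), cursors c1@3 c2@5 c3@7, authorship 1.2.3......
After op 4 (add_cursor(1)): buffer="dedrdhkoyrc" (len 11), cursors c4@1 c1@3 c2@5 c3@7, authorship 1.2.3......
After op 5 (insert('d')): buffer="ddeddrddhkdoyrc" (len 15), cursors c4@2 c1@5 c2@8 c3@11, authorship 14.21.32..3....
After op 6 (delete): buffer="dedrdhkoyrc" (len 11), cursors c4@1 c1@3 c2@5 c3@7, authorship 1.2.3......
After op 7 (insert('a')): buffer="daedardahkaoyrc" (len 15), cursors c4@2 c1@5 c2@8 c3@11, authorship 14.21.32..3....
After op 8 (insert('f')): buffer="dafedafrdafhkafoyrc" (len 19), cursors c4@3 c1@7 c2@11 c3@15, authorship 144.211.322..33....

Answer: dafedafrdafhkafoyrc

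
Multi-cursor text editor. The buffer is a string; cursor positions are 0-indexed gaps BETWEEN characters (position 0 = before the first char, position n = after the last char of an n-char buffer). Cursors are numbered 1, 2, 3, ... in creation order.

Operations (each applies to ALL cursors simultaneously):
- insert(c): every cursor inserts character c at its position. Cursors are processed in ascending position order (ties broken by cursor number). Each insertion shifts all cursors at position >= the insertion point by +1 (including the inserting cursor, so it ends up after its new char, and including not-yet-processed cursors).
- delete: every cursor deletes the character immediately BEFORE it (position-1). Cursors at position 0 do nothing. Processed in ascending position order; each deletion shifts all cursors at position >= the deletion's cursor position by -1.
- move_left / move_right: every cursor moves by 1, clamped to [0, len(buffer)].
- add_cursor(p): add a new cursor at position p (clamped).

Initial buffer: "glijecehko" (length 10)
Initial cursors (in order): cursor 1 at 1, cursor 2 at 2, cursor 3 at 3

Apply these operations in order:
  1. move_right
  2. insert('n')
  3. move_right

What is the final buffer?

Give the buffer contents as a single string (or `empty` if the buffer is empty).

After op 1 (move_right): buffer="glijecehko" (len 10), cursors c1@2 c2@3 c3@4, authorship ..........
After op 2 (insert('n')): buffer="glninjnecehko" (len 13), cursors c1@3 c2@5 c3@7, authorship ..1.2.3......
After op 3 (move_right): buffer="glninjnecehko" (len 13), cursors c1@4 c2@6 c3@8, authorship ..1.2.3......

Answer: glninjnecehko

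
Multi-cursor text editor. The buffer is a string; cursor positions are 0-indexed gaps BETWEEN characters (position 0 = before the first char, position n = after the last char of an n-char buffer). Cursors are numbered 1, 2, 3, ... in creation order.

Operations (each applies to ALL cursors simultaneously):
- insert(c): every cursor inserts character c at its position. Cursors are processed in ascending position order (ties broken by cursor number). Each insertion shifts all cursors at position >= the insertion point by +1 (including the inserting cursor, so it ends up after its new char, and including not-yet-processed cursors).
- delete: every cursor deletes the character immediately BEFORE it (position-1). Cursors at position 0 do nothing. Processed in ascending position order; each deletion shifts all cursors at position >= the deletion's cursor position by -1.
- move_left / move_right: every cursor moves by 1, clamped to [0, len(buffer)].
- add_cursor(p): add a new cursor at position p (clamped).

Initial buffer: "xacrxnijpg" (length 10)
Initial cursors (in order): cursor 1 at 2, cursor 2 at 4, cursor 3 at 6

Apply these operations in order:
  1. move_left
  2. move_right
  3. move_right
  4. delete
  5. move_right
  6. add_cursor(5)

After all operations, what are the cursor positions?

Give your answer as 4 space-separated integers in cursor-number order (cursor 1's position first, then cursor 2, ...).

Answer: 3 4 5 5

Derivation:
After op 1 (move_left): buffer="xacrxnijpg" (len 10), cursors c1@1 c2@3 c3@5, authorship ..........
After op 2 (move_right): buffer="xacrxnijpg" (len 10), cursors c1@2 c2@4 c3@6, authorship ..........
After op 3 (move_right): buffer="xacrxnijpg" (len 10), cursors c1@3 c2@5 c3@7, authorship ..........
After op 4 (delete): buffer="xarnjpg" (len 7), cursors c1@2 c2@3 c3@4, authorship .......
After op 5 (move_right): buffer="xarnjpg" (len 7), cursors c1@3 c2@4 c3@5, authorship .......
After op 6 (add_cursor(5)): buffer="xarnjpg" (len 7), cursors c1@3 c2@4 c3@5 c4@5, authorship .......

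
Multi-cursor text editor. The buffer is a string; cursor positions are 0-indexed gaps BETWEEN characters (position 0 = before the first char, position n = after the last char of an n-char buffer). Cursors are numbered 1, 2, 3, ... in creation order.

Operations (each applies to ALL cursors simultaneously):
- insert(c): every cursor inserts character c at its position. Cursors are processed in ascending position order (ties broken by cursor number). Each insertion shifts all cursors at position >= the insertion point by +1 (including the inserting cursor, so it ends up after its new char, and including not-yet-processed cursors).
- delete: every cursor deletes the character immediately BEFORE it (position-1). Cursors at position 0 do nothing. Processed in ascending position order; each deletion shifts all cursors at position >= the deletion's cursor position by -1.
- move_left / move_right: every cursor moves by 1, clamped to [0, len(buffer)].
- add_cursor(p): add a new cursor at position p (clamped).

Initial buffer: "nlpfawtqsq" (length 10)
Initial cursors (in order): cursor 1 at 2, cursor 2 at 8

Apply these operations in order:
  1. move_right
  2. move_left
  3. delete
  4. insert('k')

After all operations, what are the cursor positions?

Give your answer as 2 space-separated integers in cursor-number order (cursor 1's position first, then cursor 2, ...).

After op 1 (move_right): buffer="nlpfawtqsq" (len 10), cursors c1@3 c2@9, authorship ..........
After op 2 (move_left): buffer="nlpfawtqsq" (len 10), cursors c1@2 c2@8, authorship ..........
After op 3 (delete): buffer="npfawtsq" (len 8), cursors c1@1 c2@6, authorship ........
After op 4 (insert('k')): buffer="nkpfawtksq" (len 10), cursors c1@2 c2@8, authorship .1.....2..

Answer: 2 8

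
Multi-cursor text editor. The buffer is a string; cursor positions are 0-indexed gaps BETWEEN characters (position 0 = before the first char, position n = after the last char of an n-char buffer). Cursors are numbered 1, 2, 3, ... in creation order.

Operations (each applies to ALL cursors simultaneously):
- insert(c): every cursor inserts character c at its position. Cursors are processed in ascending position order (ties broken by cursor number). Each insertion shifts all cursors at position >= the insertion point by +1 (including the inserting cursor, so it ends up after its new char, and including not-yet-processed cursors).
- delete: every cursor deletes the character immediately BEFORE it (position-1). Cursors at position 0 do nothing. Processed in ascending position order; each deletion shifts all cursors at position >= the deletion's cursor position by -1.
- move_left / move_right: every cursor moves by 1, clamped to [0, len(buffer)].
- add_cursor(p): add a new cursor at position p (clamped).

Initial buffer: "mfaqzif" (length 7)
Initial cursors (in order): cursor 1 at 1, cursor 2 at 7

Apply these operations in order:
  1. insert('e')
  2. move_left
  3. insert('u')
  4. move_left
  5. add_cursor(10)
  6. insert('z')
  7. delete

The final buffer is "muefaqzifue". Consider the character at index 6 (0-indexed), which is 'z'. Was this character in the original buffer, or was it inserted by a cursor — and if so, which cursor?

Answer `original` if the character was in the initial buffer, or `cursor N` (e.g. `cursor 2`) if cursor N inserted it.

After op 1 (insert('e')): buffer="mefaqzife" (len 9), cursors c1@2 c2@9, authorship .1......2
After op 2 (move_left): buffer="mefaqzife" (len 9), cursors c1@1 c2@8, authorship .1......2
After op 3 (insert('u')): buffer="muefaqzifue" (len 11), cursors c1@2 c2@10, authorship .11......22
After op 4 (move_left): buffer="muefaqzifue" (len 11), cursors c1@1 c2@9, authorship .11......22
After op 5 (add_cursor(10)): buffer="muefaqzifue" (len 11), cursors c1@1 c2@9 c3@10, authorship .11......22
After op 6 (insert('z')): buffer="mzuefaqzifzuze" (len 14), cursors c1@2 c2@11 c3@13, authorship .111......2232
After op 7 (delete): buffer="muefaqzifue" (len 11), cursors c1@1 c2@9 c3@10, authorship .11......22
Authorship (.=original, N=cursor N): . 1 1 . . . . . . 2 2
Index 6: author = original

Answer: original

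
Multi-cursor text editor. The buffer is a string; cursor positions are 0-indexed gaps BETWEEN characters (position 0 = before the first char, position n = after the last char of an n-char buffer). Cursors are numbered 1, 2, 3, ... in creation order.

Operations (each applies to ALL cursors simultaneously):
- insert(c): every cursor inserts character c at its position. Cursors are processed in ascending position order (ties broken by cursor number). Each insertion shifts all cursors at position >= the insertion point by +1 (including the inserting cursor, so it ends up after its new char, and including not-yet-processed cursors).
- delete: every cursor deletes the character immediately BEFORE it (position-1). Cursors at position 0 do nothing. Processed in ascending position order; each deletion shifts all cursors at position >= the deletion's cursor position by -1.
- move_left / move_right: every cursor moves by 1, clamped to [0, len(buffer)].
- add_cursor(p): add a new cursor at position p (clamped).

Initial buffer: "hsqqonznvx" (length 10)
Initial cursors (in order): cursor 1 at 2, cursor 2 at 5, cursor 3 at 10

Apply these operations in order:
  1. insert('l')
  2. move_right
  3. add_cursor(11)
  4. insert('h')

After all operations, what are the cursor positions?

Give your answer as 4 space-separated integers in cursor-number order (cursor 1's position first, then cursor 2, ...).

After op 1 (insert('l')): buffer="hslqqolnznvxl" (len 13), cursors c1@3 c2@7 c3@13, authorship ..1...2.....3
After op 2 (move_right): buffer="hslqqolnznvxl" (len 13), cursors c1@4 c2@8 c3@13, authorship ..1...2.....3
After op 3 (add_cursor(11)): buffer="hslqqolnznvxl" (len 13), cursors c1@4 c2@8 c4@11 c3@13, authorship ..1...2.....3
After op 4 (insert('h')): buffer="hslqhqolnhznvhxlh" (len 17), cursors c1@5 c2@10 c4@14 c3@17, authorship ..1.1..2.2...4.33

Answer: 5 10 17 14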